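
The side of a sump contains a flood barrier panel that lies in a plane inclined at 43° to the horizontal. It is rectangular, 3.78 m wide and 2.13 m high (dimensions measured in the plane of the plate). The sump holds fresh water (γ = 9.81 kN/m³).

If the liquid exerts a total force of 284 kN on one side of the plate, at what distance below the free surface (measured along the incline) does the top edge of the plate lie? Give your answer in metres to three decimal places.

y_top ≈ 4.207 m

γ = 9.81 kN/m³.
A = 3.78 × 2.13 = 8.0514 m².
From F = γ·h_c·A, the centroid depth is h_c = 284/(9.81 × 8.0514) = 3.59565 m.
Let θ = 43° be the plate's angle to the horizontal; measure y along the incline from where the plane meets the free surface. Vertical depth h = y·sinθ with sinθ = 0.681998.
Along the incline, y_c = h_c/sinθ = 3.59565/0.681998 = 5.27223 m.
The centroid lies 2.13/2 = 1.065 m below the top edge, so the top edge sits at y_top = 5.27223 − 1.065 = 4.20723 m along the incline.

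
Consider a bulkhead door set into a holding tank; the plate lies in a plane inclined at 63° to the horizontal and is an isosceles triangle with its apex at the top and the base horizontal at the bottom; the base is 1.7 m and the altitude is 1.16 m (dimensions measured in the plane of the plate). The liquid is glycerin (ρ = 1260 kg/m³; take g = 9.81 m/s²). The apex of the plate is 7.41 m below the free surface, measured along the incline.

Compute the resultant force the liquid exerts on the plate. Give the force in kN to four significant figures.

γ = ρg = 1260 × 9.81 / 1000 = 12.3606 kN/m³.
Let θ = 63° be the plate's angle to the horizontal; measure y along the incline from where the plane meets the free surface. Vertical depth h = y·sinθ with sinθ = 0.891007.
With the apex up, the centroid sits 2h/3 = 2 × 1.16/3 = 0.773333 m below the apex, so y_c = 7.41 + 0.773333 = 8.18333 m and h_c = 8.18333 × 0.891007 = 7.2914 m.
A = ½ × 1.7 × 1.16 = 0.986 m².
Resultant F = γ·h_c·A = 12.3606 × 7.2914 × 0.986 = 88.8643 kN.

F ≈ 88.86 kN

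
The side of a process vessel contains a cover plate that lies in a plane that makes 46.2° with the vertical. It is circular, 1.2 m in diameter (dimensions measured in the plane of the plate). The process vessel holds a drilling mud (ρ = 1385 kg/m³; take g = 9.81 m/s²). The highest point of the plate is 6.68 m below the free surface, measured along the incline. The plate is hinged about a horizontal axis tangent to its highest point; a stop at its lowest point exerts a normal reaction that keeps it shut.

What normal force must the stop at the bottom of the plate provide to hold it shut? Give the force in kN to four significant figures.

P ≈ 39.51 kN

γ = ρg = 1385 × 9.81 / 1000 = 13.58685 kN/m³.
The plate makes 46.2° with the vertical, i.e. θ = 90° − 46.2° = 43.8° to the horizontal. Measuring y along the incline from the free-surface line, vertical depth h = y·sinθ with sinθ = 0.692143.
The centroid is at the centre, 0.6 m below the top of the plate, so y_c = 6.68 + 0.6 = 7.28 m and h_c = 7.28 × 0.692143 = 5.0388 m.
A = π(0.6)² = 1.13097 m².
Resultant F = γ·h_c·A = 13.58685 × 5.0388 × 1.13097 = 77.4278 kN.
I_c = πr⁴/4 = π × 0.6⁴/4 = 0.101788 m⁴.
Centre of pressure: y_p = y_c + I_c/(y_c·A) = 7.28 + 0.101788/(7.28 × 1.13097) = 7.28 + 0.0123627 = 7.29236 m along the plane.
The resultant acts 0.6 + 0.0123627 = 0.612363 m (along the plate) below the hinge at the top edge, so the moment about the hinge is M = F × 0.612363 = 77.4278 × 0.612363 = 47.4139 kN·m.
A normal force at the bottom, 1.2 m from the hinge, must supply this moment: P = 47.4139/1.2 = 39.5116 kN.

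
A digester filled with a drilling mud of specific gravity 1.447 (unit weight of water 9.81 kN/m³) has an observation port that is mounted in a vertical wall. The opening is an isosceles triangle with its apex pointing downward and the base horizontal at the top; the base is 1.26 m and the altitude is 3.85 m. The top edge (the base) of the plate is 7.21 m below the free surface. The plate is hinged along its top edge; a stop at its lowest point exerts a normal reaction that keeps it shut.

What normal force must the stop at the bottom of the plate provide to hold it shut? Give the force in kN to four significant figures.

γ = 1.447 × 9.81 = 14.19507 kN/m³.
With the apex down, the centroid sits h/3 = 3.85/3 = 1.28333 m below the base (the top edge), so the centroid depth is h_c = 7.21 + 1.28333 = 8.49333 m.
A = ½ × 1.26 × 3.85 = 2.4255 m².
Resultant F = γ·h_c·A = 14.19507 × 8.49333 × 2.4255 = 292.427 kN.
I_c = b·h³/36 = 1.26 × 3.85³/36 = 1.99733 m⁴.
Centre of pressure: y_p = y_c + I_c/(y_c·A) = 8.49333 + 1.99733/(8.49333 × 2.4255) = 8.49333 + 0.0969551 = 8.59029 m along the plane.
The resultant acts 1.28333 + 0.0969551 = 1.38029 m (along the plate) below the hinge at the top edge, so the moment about the hinge is M = F × 1.38029 = 292.427 × 1.38029 = 403.634 kN·m.
A normal force at the bottom, 3.85 m from the hinge, must supply this moment: P = 403.634/3.85 = 104.84 kN.

P ≈ 104.8 kN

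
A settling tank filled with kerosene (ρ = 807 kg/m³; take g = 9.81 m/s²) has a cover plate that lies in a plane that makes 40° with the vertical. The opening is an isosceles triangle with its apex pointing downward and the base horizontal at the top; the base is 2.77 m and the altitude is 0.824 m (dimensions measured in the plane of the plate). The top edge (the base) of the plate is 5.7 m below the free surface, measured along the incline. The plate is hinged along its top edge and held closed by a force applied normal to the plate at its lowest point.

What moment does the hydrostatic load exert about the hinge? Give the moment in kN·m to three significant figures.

M ≈ 11.6 kN·m

γ = ρg = 807 × 9.81 / 1000 = 7.91667 kN/m³.
The plate makes 40° with the vertical, i.e. θ = 90° − 40° = 50° to the horizontal. Measuring y along the incline from the free-surface line, vertical depth h = y·sinθ with sinθ = 0.766044.
With the apex down, the centroid sits h/3 = 0.824/3 = 0.274667 m below the base (the top edge), so y_c = 5.7 + 0.274667 = 5.97467 m and h_c = 5.97467 × 0.766044 = 4.57686 m.
A = ½ × 2.77 × 0.824 = 1.14124 m².
Resultant F = γ·h_c·A = 7.91667 × 4.57686 × 1.14124 = 41.3511 kN.
I_c = b·h³/36 = 2.77 × 0.824³/36 = 0.0430486 m⁴.
Centre of pressure: y_p = y_c + I_c/(y_c·A) = 5.97467 + 0.0430486/(5.97467 × 1.14124) = 5.97467 + 0.00631347 = 5.98098 m along the plane.
The resultant acts 0.274667 + 0.00631347 = 0.28098 m (along the plate) below the hinge at the top edge, so the moment about the hinge is M = F × 0.28098 = 41.3511 × 0.28098 = 11.6188 kN·m.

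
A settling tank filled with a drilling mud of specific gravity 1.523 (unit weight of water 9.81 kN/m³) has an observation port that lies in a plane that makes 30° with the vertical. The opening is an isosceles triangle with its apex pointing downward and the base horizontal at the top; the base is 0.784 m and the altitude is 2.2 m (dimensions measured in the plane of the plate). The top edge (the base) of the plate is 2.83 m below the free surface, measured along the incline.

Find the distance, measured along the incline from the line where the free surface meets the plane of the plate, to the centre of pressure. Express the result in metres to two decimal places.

γ = 1.523 × 9.81 = 14.94063 kN/m³.
The plate makes 30° with the vertical, i.e. θ = 90° − 30° = 60° to the horizontal. Measuring y along the incline from the free-surface line, vertical depth h = y·sinθ with sinθ = 0.866025.
With the apex down, the centroid sits h/3 = 2.2/3 = 0.733333 m below the base (the top edge), so y_c = 2.83 + 0.733333 = 3.56333 m and h_c = 3.56333 × 0.866025 = 3.08593 m.
A = ½ × 0.784 × 2.2 = 0.8624 m².
Resultant F = γ·h_c·A = 14.94063 × 3.08593 × 0.8624 = 39.7616 kN.
I_c = b·h³/36 = 0.784 × 2.2³/36 = 0.23189 m⁴.
Centre of pressure: y_p = y_c + I_c/(y_c·A) = 3.56333 + 0.23189/(3.56333 × 0.8624) = 3.56333 + 0.0754601 = 3.63879 m along the plane.

y_p = 3.64 m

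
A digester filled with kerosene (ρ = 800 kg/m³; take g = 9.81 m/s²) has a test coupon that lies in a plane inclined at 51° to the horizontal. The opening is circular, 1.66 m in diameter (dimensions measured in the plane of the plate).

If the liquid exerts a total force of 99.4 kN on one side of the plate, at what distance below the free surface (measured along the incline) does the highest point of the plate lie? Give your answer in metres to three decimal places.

γ = ρg = 800 × 9.81 / 1000 = 7.848 kN/m³.
A = π(0.83)² = 2.16424 m².
From F = γ·h_c·A, the centroid depth is h_c = 99.4/(7.848 × 2.16424) = 5.85224 m.
Let θ = 51° be the plate's angle to the horizontal; measure y along the incline from where the plane meets the free surface. Vertical depth h = y·sinθ with sinθ = 0.777146.
Along the incline, y_c = h_c/sinθ = 5.85224/0.777146 = 7.53043 m.
The centroid is at the centre, 0.83 m below the top of the plate, so the highest point sits at y_top = 7.53043 − 0.83 = 6.70043 m along the incline.

y_top ≈ 6.700 m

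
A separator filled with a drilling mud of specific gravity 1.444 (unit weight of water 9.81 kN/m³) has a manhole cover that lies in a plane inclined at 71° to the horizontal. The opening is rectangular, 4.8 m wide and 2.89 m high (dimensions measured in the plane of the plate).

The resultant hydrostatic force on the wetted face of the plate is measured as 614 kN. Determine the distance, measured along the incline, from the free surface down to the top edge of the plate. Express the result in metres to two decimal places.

y_top ≈ 1.86 m

γ = 1.444 × 9.81 = 14.16564 kN/m³.
A = 4.8 × 2.89 = 13.872 m².
From F = γ·h_c·A, the centroid depth is h_c = 614/(14.16564 × 13.872) = 3.12459 m.
Let θ = 71° be the plate's angle to the horizontal; measure y along the incline from where the plane meets the free surface. Vertical depth h = y·sinθ with sinθ = 0.945519.
Along the incline, y_c = h_c/sinθ = 3.12459/0.945519 = 3.30463 m.
The centroid lies 2.89/2 = 1.445 m below the top edge, so the top edge sits at y_top = 3.30463 − 1.445 = 1.85963 m along the incline.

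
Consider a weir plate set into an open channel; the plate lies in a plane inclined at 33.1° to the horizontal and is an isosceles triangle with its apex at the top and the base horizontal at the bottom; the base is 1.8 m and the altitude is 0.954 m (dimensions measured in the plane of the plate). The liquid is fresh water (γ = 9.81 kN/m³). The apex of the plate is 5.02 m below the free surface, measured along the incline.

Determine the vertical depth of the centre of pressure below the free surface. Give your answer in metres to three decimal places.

γ = 9.81 kN/m³.
Let θ = 33.1° be the plate's angle to the horizontal; measure y along the incline from where the plane meets the free surface. Vertical depth h = y·sinθ with sinθ = 0.546102.
With the apex up, the centroid sits 2h/3 = 2 × 0.954/3 = 0.636 m below the apex, so y_c = 5.02 + 0.636 = 5.656 m and h_c = 5.656 × 0.546102 = 3.08875 m.
A = ½ × 1.8 × 0.954 = 0.8586 m².
Resultant F = γ·h_c·A = 9.81 × 3.08875 × 0.8586 = 26.0161 kN.
I_c = b·h³/36 = 1.8 × 0.954³/36 = 0.0434125 m⁴.
Centre of pressure: y_p = y_c + I_c/(y_c·A) = 5.656 + 0.0434125/(5.656 × 0.8586) = 5.656 + 0.00893953 = 5.66494 m along the plane.
Vertically, h_p = y_p·sinθ = 5.66494 × 0.546102 = 3.09364 m.

h_p = 3.094 m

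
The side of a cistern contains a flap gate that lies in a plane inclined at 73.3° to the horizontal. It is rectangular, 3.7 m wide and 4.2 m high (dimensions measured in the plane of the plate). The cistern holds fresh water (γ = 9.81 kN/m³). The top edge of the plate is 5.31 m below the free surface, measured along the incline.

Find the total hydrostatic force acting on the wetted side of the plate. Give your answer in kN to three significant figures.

F ≈ 1080 kN

γ = 9.81 kN/m³.
Let θ = 73.3° be the plate's angle to the horizontal; measure y along the incline from where the plane meets the free surface. Vertical depth h = y·sinθ with sinθ = 0.957822.
The centroid lies 4.2/2 = 2.1 m below the top edge, so y_c = 5.31 + 2.1 = 7.41 m and h_c = 7.41 × 0.957822 = 7.09746 m.
A = 3.7 × 4.2 = 15.54 m².
Resultant F = γ·h_c·A = 9.81 × 7.09746 × 15.54 = 1081.99 kN.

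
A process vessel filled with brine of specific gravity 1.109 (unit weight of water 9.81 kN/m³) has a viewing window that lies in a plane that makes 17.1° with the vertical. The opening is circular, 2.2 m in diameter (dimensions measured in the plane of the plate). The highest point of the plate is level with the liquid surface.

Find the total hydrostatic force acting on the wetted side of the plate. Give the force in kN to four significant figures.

γ = 1.109 × 9.81 = 10.87929 kN/m³.
The plate makes 17.1° with the vertical, i.e. θ = 90° − 17.1° = 72.9° to the horizontal. Measuring y along the incline from the free-surface line, vertical depth h = y·sinθ with sinθ = 0.955793.
The centroid is at the centre, 1.1 m below the top of the plate, so y_c = 1.1 m and h_c = 1.1 × 0.955793 = 1.05137 m.
A = π(1.1)² = 3.80133 m².
Resultant F = γ·h_c·A = 10.87929 × 1.05137 × 3.80133 = 43.4802 kN.

F ≈ 43.48 kN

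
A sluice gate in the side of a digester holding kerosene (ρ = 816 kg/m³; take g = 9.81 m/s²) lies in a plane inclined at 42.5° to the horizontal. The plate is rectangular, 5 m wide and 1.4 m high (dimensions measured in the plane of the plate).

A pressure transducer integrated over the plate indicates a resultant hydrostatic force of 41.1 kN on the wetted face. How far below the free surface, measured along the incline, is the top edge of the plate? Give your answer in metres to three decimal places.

γ = ρg = 816 × 9.81 / 1000 = 8.00496 kN/m³.
A = 5 × 1.4 = 7 m².
From F = γ·h_c·A, the centroid depth is h_c = 41.1/(8.00496 × 7) = 0.733474 m.
Let θ = 42.5° be the plate's angle to the horizontal; measure y along the incline from where the plane meets the free surface. Vertical depth h = y·sinθ with sinθ = 0.675590.
Along the incline, y_c = h_c/sinθ = 0.733474/0.675590 = 1.08568 m.
The centroid lies 1.4/2 = 0.7 m below the top edge, so the top edge sits at y_top = 1.08568 − 0.7 = 0.38568 m along the incline.

y_top ≈ 0.386 m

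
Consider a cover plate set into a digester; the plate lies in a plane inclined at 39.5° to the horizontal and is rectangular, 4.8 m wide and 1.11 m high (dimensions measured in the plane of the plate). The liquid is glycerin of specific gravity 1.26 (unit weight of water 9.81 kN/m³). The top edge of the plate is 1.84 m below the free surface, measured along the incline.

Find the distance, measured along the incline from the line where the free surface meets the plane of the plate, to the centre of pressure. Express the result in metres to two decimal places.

γ = 1.26 × 9.81 = 12.3606 kN/m³.
Let θ = 39.5° be the plate's angle to the horizontal; measure y along the incline from where the plane meets the free surface. Vertical depth h = y·sinθ with sinθ = 0.636078.
The centroid lies 1.11/2 = 0.555 m below the top edge, so y_c = 1.84 + 0.555 = 2.395 m and h_c = 2.395 × 0.636078 = 1.52341 m.
A = 4.8 × 1.11 = 5.328 m².
Resultant F = γ·h_c·A = 12.3606 × 1.52341 × 5.328 = 100.328 kN.
I_c = b·h³/12 = 4.8 × 1.11³/12 = 0.547052 m⁴.
Centre of pressure: y_p = y_c + I_c/(y_c·A) = 2.395 + 0.547052/(2.395 × 5.328) = 2.395 + 0.0428705 = 2.43787 m along the plane.

y_p = 2.44 m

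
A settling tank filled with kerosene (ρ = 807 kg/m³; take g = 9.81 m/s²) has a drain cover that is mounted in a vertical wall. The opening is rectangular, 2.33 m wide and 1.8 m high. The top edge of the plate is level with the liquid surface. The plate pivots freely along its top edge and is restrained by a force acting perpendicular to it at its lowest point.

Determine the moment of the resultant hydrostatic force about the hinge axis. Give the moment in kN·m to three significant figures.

M ≈ 35.9 kN·m

γ = ρg = 807 × 9.81 / 1000 = 7.91667 kN/m³.
The centroid lies 1.8/2 = 0.9 m below the top edge, so the centroid depth is h_c = 0.9 m.
A = 2.33 × 1.8 = 4.194 m².
Resultant F = γ·h_c·A = 7.91667 × 0.9 × 4.194 = 29.8823 kN.
I_c = b·h³/12 = 2.33 × 1.8³/12 = 1.13238 m⁴.
Centre of pressure: y_p = y_c + I_c/(y_c·A) = 0.9 + 1.13238/(0.9 × 4.194) = 0.9 + 0.3 = 1.2 m along the plane.
The resultant acts 0.9 + 0.3 = 1.2 m (along the plate) below the hinge at the top edge, so the moment about the hinge is M = F × 1.2 = 29.8823 × 1.2 = 35.8588 kN·m.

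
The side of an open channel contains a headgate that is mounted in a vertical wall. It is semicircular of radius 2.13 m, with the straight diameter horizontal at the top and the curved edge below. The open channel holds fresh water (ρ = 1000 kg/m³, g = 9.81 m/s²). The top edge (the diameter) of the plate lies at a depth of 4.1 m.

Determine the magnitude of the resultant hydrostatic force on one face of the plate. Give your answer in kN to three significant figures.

F ≈ 350 kN

γ = ρg = 1000 × 9.81 = 9810 N/m³ = 9.81 kN/m³.
The centroid of a semicircle lies 4r/(3π) = 0.904 m from the diameter, here below the top edge, so the centroid depth is h_c = 4.1 + 0.904 = 5.004 m.
A = πr²/2 = π × 2.13²/2 = 7.12655 m².
Resultant F = γ·h_c·A = 9.81 × 5.004 × 7.12655 = 349.837 kN.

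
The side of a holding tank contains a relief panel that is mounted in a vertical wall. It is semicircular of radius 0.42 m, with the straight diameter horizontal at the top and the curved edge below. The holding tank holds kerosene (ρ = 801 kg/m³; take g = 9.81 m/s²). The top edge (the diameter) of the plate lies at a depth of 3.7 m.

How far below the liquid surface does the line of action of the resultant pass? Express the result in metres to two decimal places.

γ = ρg = 801 × 9.81 / 1000 = 7.85781 kN/m³.
The centroid of a semicircle lies 4r/(3π) = 0.178254 m from the diameter, here below the top edge, so the centroid depth is h_c = 3.7 + 0.178254 = 3.87825 m.
A = πr²/2 = π × 0.42²/2 = 0.277088 m².
Resultant F = γ·h_c·A = 7.85781 × 3.87825 × 0.277088 = 8.44413 kN.
I_c = (π/8 − 8/(9π))·r⁴ = 0.109757 × 0.42⁴ = 0.0034153 m⁴.
Centre of pressure: y_p = y_c + I_c/(y_c·A) = 3.87825 + 0.0034153/(3.87825 × 0.277088) = 3.87825 + 0.00317816 = 3.88143 m along the plane.

h_p = 3.88 m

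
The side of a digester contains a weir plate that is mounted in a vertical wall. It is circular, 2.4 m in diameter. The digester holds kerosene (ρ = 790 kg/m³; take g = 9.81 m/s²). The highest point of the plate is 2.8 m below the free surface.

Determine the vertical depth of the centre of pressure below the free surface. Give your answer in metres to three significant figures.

h_p = 4.09 m

γ = ρg = 790 × 9.81 / 1000 = 7.7499 kN/m³.
The centroid is at the centre, 1.2 m below the top of the plate, so the centroid depth is h_c = 2.8 + 1.2 = 4 m.
A = π(1.2)² = 4.52389 m².
Resultant F = γ·h_c·A = 7.7499 × 4 × 4.52389 = 140.239 kN.
I_c = πr⁴/4 = π × 1.2⁴/4 = 1.6286 m⁴.
Centre of pressure: y_p = y_c + I_c/(y_c·A) = 4 + 1.6286/(4 × 4.52389) = 4 + 0.09 = 4.09 m along the plane.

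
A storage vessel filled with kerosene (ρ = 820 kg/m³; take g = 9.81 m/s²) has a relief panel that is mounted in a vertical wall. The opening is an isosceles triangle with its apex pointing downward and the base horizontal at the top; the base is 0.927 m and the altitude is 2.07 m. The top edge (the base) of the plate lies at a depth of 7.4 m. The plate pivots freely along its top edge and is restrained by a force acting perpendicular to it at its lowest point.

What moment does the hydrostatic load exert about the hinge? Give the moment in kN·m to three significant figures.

γ = ρg = 820 × 9.81 / 1000 = 8.0442 kN/m³.
With the apex down, the centroid sits h/3 = 2.07/3 = 0.69 m below the base (the top edge), so the centroid depth is h_c = 7.4 + 0.69 = 8.09 m.
A = ½ × 0.927 × 2.07 = 0.959445 m².
Resultant F = γ·h_c·A = 8.0442 × 8.09 × 0.959445 = 62.4384 kN.
I_c = b·h³/36 = 0.927 × 2.07³/36 = 0.228396 m⁴.
Centre of pressure: y_p = y_c + I_c/(y_c·A) = 8.09 + 0.228396/(8.09 × 0.959445) = 8.09 + 0.0294252 = 8.11943 m along the plane.
The resultant acts 0.69 + 0.0294252 = 0.719425 m (along the plate) below the hinge at the top edge, so the moment about the hinge is M = F × 0.719425 = 62.4384 × 0.719425 = 44.9197 kN·m.

M ≈ 44.9 kN·m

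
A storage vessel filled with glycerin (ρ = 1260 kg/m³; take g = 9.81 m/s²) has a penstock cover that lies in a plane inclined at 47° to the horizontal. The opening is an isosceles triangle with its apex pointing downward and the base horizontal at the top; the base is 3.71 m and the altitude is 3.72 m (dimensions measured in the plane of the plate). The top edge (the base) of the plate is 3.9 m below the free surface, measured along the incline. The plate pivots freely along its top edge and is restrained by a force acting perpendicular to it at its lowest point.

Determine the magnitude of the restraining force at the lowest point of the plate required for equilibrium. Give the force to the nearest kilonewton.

γ = ρg = 1260 × 9.81 / 1000 = 12.3606 kN/m³.
Let θ = 47° be the plate's angle to the horizontal; measure y along the incline from where the plane meets the free surface. Vertical depth h = y·sinθ with sinθ = 0.731354.
With the apex down, the centroid sits h/3 = 3.72/3 = 1.24 m below the base (the top edge), so y_c = 3.9 + 1.24 = 5.14 m and h_c = 5.14 × 0.731354 = 3.75916 m.
A = ½ × 3.71 × 3.72 = 6.9006 m².
Resultant F = γ·h_c·A = 12.3606 × 3.75916 × 6.9006 = 320.64 kN.
I_c = b·h³/36 = 3.71 × 3.72³/36 = 5.30518 m⁴.
Centre of pressure: y_p = y_c + I_c/(y_c·A) = 5.14 + 5.30518/(5.14 × 6.9006) = 5.14 + 0.149572 = 5.28957 m along the plane.
The resultant acts 1.24 + 0.149572 = 1.38957 m (along the plate) below the hinge at the top edge, so the moment about the hinge is M = F × 1.38957 = 320.64 × 1.38957 = 445.552 kN·m.
A normal force at the bottom, 3.72 m from the hinge, must supply this moment: P = 445.552/3.72 = 119.772 kN.

P ≈ 120 kN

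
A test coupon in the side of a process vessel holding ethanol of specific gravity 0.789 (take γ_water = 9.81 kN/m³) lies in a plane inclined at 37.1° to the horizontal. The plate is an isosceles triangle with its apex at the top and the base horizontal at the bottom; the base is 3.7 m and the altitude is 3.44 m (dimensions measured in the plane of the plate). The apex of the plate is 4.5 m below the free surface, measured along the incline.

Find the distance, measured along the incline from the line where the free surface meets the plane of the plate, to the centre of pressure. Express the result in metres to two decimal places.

γ = 0.789 × 9.81 = 7.74009 kN/m³.
Let θ = 37.1° be the plate's angle to the horizontal; measure y along the incline from where the plane meets the free surface. Vertical depth h = y·sinθ with sinθ = 0.603208.
With the apex up, the centroid sits 2h/3 = 2 × 3.44/3 = 2.29333 m below the apex, so y_c = 4.5 + 2.29333 = 6.79333 m and h_c = 6.79333 × 0.603208 = 4.09779 m.
A = ½ × 3.7 × 3.44 = 6.364 m².
Resultant F = γ·h_c·A = 7.74009 × 4.09779 × 6.364 = 201.849 kN.
I_c = b·h³/36 = 3.7 × 3.44³/36 = 4.18384 m⁴.
Centre of pressure: y_p = y_c + I_c/(y_c·A) = 6.79333 + 4.18384/(6.79333 × 6.364) = 6.79333 + 0.0967748 = 6.8901 m along the plane.

y_p = 6.89 m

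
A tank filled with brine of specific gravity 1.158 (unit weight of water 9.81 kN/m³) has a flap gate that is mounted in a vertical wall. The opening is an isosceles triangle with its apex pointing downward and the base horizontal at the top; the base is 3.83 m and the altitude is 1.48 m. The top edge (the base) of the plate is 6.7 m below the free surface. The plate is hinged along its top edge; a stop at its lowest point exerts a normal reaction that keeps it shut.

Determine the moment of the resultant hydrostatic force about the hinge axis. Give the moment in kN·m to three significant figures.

γ = 1.158 × 9.81 = 11.35998 kN/m³.
With the apex down, the centroid sits h/3 = 1.48/3 = 0.493333 m below the base (the top edge), so the centroid depth is h_c = 6.7 + 0.493333 = 7.19333 m.
A = ½ × 3.83 × 1.48 = 2.8342 m².
Resultant F = γ·h_c·A = 11.35998 × 7.19333 × 2.8342 = 231.6 kN.
I_c = b·h³/36 = 3.83 × 1.48³/36 = 0.344891 m⁴.
Centre of pressure: y_p = y_c + I_c/(y_c·A) = 7.19333 + 0.344891/(7.19333 × 2.8342) = 7.19333 + 0.0169169 = 7.21025 m along the plane.
The resultant acts 0.493333 + 0.0169169 = 0.51025 m (along the plate) below the hinge at the top edge, so the moment about the hinge is M = F × 0.51025 = 231.6 × 0.51025 = 118.174 kN·m.

M ≈ 118 kN·m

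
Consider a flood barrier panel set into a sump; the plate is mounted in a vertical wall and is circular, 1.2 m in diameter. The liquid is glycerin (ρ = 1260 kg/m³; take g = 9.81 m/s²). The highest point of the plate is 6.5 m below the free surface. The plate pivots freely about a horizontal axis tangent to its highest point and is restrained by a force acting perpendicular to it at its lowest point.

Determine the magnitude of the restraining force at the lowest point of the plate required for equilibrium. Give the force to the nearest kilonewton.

γ = ρg = 1260 × 9.81 / 1000 = 12.3606 kN/m³.
The centroid is at the centre, 0.6 m below the top of the plate, so the centroid depth is h_c = 6.5 + 0.6 = 7.1 m.
A = π(0.6)² = 1.13097 m².
Resultant F = γ·h_c·A = 12.3606 × 7.1 × 1.13097 = 99.2542 kN.
I_c = πr⁴/4 = π × 0.6⁴/4 = 0.101788 m⁴.
Centre of pressure: y_p = y_c + I_c/(y_c·A) = 7.1 + 0.101788/(7.1 × 1.13097) = 7.1 + 0.0126761 = 7.11268 m along the plane.
The resultant acts 0.6 + 0.0126761 = 0.612676 m (along the plate) below the hinge at the top edge, so the moment about the hinge is M = F × 0.612676 = 99.2542 × 0.612676 = 60.8107 kN·m.
A normal force at the bottom, 1.2 m from the hinge, must supply this moment: P = 60.8107/1.2 = 50.6756 kN.

P ≈ 51 kN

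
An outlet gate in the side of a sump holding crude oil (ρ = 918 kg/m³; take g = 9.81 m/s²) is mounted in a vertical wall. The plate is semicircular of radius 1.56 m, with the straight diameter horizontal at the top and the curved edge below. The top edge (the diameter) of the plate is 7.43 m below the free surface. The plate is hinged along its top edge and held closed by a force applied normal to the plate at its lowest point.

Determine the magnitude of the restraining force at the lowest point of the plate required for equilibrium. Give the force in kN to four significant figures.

P ≈ 122.0 kN

γ = ρg = 918 × 9.81 / 1000 = 9.00558 kN/m³.
The centroid of a semicircle lies 4r/(3π) = 0.662085 m from the diameter, here below the top edge, so the centroid depth is h_c = 7.43 + 0.662085 = 8.09208 m.
A = πr²/2 = π × 1.56²/2 = 3.82269 m².
Resultant F = γ·h_c·A = 9.00558 × 8.09208 × 3.82269 = 278.574 kN.
I_c = (π/8 − 8/(9π))·r⁴ = 0.109757 × 1.56⁴ = 0.650026 m⁴.
Centre of pressure: y_p = y_c + I_c/(y_c·A) = 8.09208 + 0.650026/(8.09208 × 3.82269) = 8.09208 + 0.0210136 = 8.11309 m along the plane.
The resultant acts 0.662085 + 0.0210136 = 0.683099 m (along the plate) below the hinge at the top edge, so the moment about the hinge is M = F × 0.683099 = 278.574 × 0.683099 = 190.294 kN·m.
A normal force at the bottom, 1.56 m from the hinge, must supply this moment: P = 190.294/1.56 = 121.983 kN.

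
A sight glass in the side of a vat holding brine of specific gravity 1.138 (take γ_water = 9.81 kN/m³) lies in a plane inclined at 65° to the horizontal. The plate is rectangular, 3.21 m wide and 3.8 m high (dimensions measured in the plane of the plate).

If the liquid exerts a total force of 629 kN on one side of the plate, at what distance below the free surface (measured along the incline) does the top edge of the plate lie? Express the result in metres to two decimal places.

γ = 1.138 × 9.81 = 11.16378 kN/m³.
A = 3.21 × 3.8 = 12.198 m².
From F = γ·h_c·A, the centroid depth is h_c = 629/(11.16378 × 12.198) = 4.61903 m.
Let θ = 65° be the plate's angle to the horizontal; measure y along the incline from where the plane meets the free surface. Vertical depth h = y·sinθ with sinθ = 0.906308.
Along the incline, y_c = h_c/sinθ = 4.61903/0.906308 = 5.09653 m.
The centroid lies 3.8/2 = 1.9 m below the top edge, so the top edge sits at y_top = 5.09653 − 1.9 = 3.19653 m along the incline.

y_top ≈ 3.20 m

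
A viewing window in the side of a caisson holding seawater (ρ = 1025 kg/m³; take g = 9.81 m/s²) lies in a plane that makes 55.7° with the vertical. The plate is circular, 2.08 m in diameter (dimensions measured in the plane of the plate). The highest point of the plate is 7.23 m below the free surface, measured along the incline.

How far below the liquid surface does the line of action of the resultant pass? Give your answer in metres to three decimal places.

γ = ρg = 1025 × 9.81 / 1000 = 10.05525 kN/m³.
The plate makes 55.7° with the vertical, i.e. θ = 90° − 55.7° = 34.3° to the horizontal. Measuring y along the incline from the free-surface line, vertical depth h = y·sinθ with sinθ = 0.563526.
The centroid is at the centre, 1.04 m below the top of the plate, so y_c = 7.23 + 1.04 = 8.27 m and h_c = 8.27 × 0.563526 = 4.66036 m.
A = π(1.04)² = 3.39795 m².
Resultant F = γ·h_c·A = 10.05525 × 4.66036 × 3.39795 = 159.232 kN.
I_c = πr⁴/4 = π × 1.04⁴/4 = 0.918805 m⁴.
Centre of pressure: y_p = y_c + I_c/(y_c·A) = 8.27 + 0.918805/(8.27 × 3.39795) = 8.27 + 0.0326965 = 8.3027 m along the plane.
Vertically, h_p = y_p·sinθ = 8.3027 × 0.563526 = 4.67879 m.

h_p = 4.679 m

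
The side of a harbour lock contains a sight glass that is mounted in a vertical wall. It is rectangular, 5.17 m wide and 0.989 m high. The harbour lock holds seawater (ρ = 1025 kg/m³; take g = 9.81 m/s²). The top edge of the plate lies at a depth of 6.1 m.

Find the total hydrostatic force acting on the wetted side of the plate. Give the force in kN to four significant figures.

F ≈ 339.0 kN

γ = ρg = 1025 × 9.81 / 1000 = 10.05525 kN/m³.
The centroid lies 0.989/2 = 0.4945 m below the top edge, so the centroid depth is h_c = 6.1 + 0.4945 = 6.5945 m.
A = 5.17 × 0.989 = 5.11313 m².
Resultant F = γ·h_c·A = 10.05525 × 6.5945 × 5.11313 = 339.048 kN.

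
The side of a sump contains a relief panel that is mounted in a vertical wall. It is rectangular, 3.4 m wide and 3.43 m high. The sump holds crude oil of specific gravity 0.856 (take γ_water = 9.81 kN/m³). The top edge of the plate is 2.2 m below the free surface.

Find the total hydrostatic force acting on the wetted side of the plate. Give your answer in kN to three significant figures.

γ = 0.856 × 9.81 = 8.39736 kN/m³.
The centroid lies 3.43/2 = 1.715 m below the top edge, so the centroid depth is h_c = 2.2 + 1.715 = 3.915 m.
A = 3.4 × 3.43 = 11.662 m².
Resultant F = γ·h_c·A = 8.39736 × 3.915 × 11.662 = 383.396 kN.

F ≈ 383 kN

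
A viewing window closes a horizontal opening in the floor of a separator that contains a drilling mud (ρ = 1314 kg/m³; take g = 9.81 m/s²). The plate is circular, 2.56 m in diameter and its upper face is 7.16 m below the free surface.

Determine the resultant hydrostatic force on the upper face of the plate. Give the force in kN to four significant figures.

F ≈ 475.1 kN

γ = ρg = 1314 × 9.81 / 1000 = 12.89034 kN/m³.
The plate is horizontal, so pressure is uniform at p = γ·h = 12.89034 × 7.16 = 92.2948 kN/m².
A = π(1.28)² = 5.14719 m².
F = p·A = 92.2948 × 5.14719 = 475.059 kN.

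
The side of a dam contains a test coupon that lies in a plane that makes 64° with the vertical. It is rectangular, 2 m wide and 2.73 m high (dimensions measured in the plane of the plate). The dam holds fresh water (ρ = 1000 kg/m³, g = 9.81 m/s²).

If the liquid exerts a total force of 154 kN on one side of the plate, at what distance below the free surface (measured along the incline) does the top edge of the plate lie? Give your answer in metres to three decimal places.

γ = ρg = 1000 × 9.81 = 9810 N/m³ = 9.81 kN/m³.
A = 2 × 2.73 = 5.46 m².
From F = γ·h_c·A, the centroid depth is h_c = 154/(9.81 × 5.46) = 2.87514 m.
The plate makes 64° with the vertical, i.e. θ = 90° − 64° = 26° to the horizontal. Measuring y along the incline from the free-surface line, vertical depth h = y·sinθ with sinθ = 0.438371.
Along the incline, y_c = h_c/sinθ = 2.87514/0.438371 = 6.55869 m.
The centroid lies 2.73/2 = 1.365 m below the top edge, so the top edge sits at y_top = 6.55869 − 1.365 = 5.19369 m along the incline.

y_top ≈ 5.194 m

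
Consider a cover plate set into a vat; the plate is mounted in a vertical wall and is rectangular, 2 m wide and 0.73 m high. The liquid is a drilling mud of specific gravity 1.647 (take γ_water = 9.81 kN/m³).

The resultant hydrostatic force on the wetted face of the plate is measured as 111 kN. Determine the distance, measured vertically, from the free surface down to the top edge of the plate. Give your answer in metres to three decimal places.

γ = 1.647 × 9.81 = 16.15707 kN/m³.
A = 2 × 0.73 = 1.46 m².
From F = γ·h_c·A, the centroid depth is h_c = 111/(16.15707 × 1.46) = 4.70552 m.
The centroid lies 0.73/2 = 0.365 m below the top edge, so the top edge sits at h_top = 4.70552 − 0.365 = 4.34052 m below the surface.

d_top ≈ 4.341 m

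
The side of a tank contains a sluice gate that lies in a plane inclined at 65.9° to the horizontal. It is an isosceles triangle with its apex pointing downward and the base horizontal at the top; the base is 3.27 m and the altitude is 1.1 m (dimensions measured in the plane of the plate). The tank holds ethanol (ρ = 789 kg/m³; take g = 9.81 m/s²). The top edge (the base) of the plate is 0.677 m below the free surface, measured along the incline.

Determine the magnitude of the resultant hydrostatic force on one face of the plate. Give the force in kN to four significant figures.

F ≈ 13.26 kN

γ = ρg = 789 × 9.81 / 1000 = 7.74009 kN/m³.
Let θ = 65.9° be the plate's angle to the horizontal; measure y along the incline from where the plane meets the free surface. Vertical depth h = y·sinθ with sinθ = 0.912834.
With the apex down, the centroid sits h/3 = 1.1/3 = 0.366667 m below the base (the top edge), so y_c = 0.677 + 0.366667 = 1.04367 m and h_c = 1.04367 × 0.912834 = 0.952697 m.
A = ½ × 3.27 × 1.1 = 1.7985 m².
Resultant F = γ·h_c·A = 7.74009 × 0.952697 × 1.7985 = 13.2621 kN.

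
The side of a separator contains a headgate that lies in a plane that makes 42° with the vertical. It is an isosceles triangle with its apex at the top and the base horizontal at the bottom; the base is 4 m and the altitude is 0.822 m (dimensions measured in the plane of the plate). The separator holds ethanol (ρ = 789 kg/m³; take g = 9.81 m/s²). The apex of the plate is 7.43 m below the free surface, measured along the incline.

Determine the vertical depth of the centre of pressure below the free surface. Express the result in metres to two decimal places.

h_p = 5.93 m

γ = ρg = 789 × 9.81 / 1000 = 7.74009 kN/m³.
The plate makes 42° with the vertical, i.e. θ = 90° − 42° = 48° to the horizontal. Measuring y along the incline from the free-surface line, vertical depth h = y·sinθ with sinθ = 0.743145.
With the apex up, the centroid sits 2h/3 = 2 × 0.822/3 = 0.548 m below the apex, so y_c = 7.43 + 0.548 = 7.978 m and h_c = 7.978 × 0.743145 = 5.92881 m.
A = ½ × 4 × 0.822 = 1.644 m².
Resultant F = γ·h_c·A = 7.74009 × 5.92881 × 1.644 = 75.4424 kN.
I_c = b·h³/36 = 4 × 0.822³/36 = 0.0617125 m⁴.
Centre of pressure: y_p = y_c + I_c/(y_c·A) = 7.978 + 0.0617125/(7.978 × 1.644) = 7.978 + 0.00470519 = 7.98271 m along the plane.
Vertically, h_p = y_p·sinθ = 7.98271 × 0.743145 = 5.93231 m.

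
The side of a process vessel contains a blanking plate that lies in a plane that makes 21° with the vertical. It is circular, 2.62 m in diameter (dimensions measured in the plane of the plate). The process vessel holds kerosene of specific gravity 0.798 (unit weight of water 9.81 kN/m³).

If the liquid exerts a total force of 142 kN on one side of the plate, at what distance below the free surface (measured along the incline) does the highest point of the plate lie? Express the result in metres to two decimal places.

y_top ≈ 2.29 m

γ = 0.798 × 9.81 = 7.82838 kN/m³.
A = π(1.31)² = 5.39129 m².
From F = γ·h_c·A, the centroid depth is h_c = 142/(7.82838 × 5.39129) = 3.36452 m.
The plate makes 21° with the vertical, i.e. θ = 90° − 21° = 69° to the horizontal. Measuring y along the incline from the free-surface line, vertical depth h = y·sinθ with sinθ = 0.933580.
Along the incline, y_c = h_c/sinθ = 3.36452/0.933580 = 3.60389 m.
The centroid is at the centre, 1.31 m below the top of the plate, so the highest point sits at y_top = 3.60389 − 1.31 = 2.29389 m along the incline.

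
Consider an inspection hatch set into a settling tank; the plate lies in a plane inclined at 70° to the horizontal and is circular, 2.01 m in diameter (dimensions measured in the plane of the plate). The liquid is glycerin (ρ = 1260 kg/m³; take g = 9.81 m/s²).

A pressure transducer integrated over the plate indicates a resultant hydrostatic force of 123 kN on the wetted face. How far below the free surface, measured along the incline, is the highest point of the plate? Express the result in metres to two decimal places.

γ = ρg = 1260 × 9.81 / 1000 = 12.3606 kN/m³.
A = π(1.005)² = 3.17309 m².
From F = γ·h_c·A, the centroid depth is h_c = 123/(12.3606 × 3.17309) = 3.13605 m.
Let θ = 70° be the plate's angle to the horizontal; measure y along the incline from where the plane meets the free surface. Vertical depth h = y·sinθ with sinθ = 0.939693.
Along the incline, y_c = h_c/sinθ = 3.13605/0.939693 = 3.33731 m.
The centroid is at the centre, 1.005 m below the top of the plate, so the highest point sits at y_top = 3.33731 − 1.005 = 2.33231 m along the incline.

y_top ≈ 2.33 m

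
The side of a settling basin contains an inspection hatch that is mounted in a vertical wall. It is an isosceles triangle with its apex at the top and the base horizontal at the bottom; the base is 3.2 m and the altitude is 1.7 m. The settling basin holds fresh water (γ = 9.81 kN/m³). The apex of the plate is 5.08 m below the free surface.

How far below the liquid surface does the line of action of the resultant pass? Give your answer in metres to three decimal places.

h_p = 6.239 m

γ = 9.81 kN/m³.
With the apex up, the centroid sits 2h/3 = 2 × 1.7/3 = 1.13333 m below the apex, so the centroid depth is h_c = 5.08 + 1.13333 = 6.21333 m.
A = ½ × 3.2 × 1.7 = 2.72 m².
Resultant F = γ·h_c·A = 9.81 × 6.21333 × 2.72 = 165.792 kN.
I_c = b·h³/36 = 3.2 × 1.7³/36 = 0.436711 m⁴.
Centre of pressure: y_p = y_c + I_c/(y_c·A) = 6.21333 + 0.436711/(6.21333 × 2.72) = 6.21333 + 0.0258405 = 6.23917 m along the plane.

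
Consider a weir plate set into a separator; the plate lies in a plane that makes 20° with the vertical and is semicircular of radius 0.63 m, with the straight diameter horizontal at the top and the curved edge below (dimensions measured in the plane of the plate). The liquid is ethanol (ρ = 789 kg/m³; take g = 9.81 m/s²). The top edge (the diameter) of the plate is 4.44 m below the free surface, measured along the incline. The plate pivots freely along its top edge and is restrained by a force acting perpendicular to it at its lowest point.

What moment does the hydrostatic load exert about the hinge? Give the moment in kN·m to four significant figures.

M ≈ 5.833 kN·m

γ = ρg = 789 × 9.81 / 1000 = 7.74009 kN/m³.
The plate makes 20° with the vertical, i.e. θ = 90° − 20° = 70° to the horizontal. Measuring y along the incline from the free-surface line, vertical depth h = y·sinθ with sinθ = 0.939693.
The centroid of a semicircle lies 4r/(3π) = 0.26738 m from the diameter, here below the top edge, so y_c = 4.44 + 0.26738 = 4.70738 m and h_c = 4.70738 × 0.939693 = 4.42349 m.
A = πr²/2 = π × 0.63²/2 = 0.623449 m².
Resultant F = γ·h_c·A = 7.74009 × 4.42349 × 0.623449 = 21.3458 kN.
I_c = (π/8 − 8/(9π))·r⁴ = 0.109757 × 0.63⁴ = 0.01729 m⁴.
Centre of pressure: y_p = y_c + I_c/(y_c·A) = 4.70738 + 0.01729/(4.70738 × 0.623449) = 4.70738 + 0.00589135 = 4.71327 m along the plane.
The resultant acts 0.26738 + 0.00589135 = 0.273271 m (along the plate) below the hinge at the top edge, so the moment about the hinge is M = F × 0.273271 = 21.3458 × 0.273271 = 5.83319 kN·m.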